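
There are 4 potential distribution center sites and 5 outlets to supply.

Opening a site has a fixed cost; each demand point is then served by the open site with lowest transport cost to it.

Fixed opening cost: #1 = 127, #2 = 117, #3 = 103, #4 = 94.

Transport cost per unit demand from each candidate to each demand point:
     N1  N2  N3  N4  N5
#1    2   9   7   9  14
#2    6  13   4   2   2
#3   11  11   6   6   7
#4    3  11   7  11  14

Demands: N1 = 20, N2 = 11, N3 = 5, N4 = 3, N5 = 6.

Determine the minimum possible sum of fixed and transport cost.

Open {#1}: assign each demand point to its cheapest open site.
  N1→#1 20×2=40, N2→#1 11×9=99, N3→#1 5×7=35, N4→#1 3×9=27, N5→#1 6×14=84
  transport cost 285, fixed 127 → total 412.
Compare {#2}: transport cost 301 + fixed 117 = 418.
Compare {#1, #2}: transport cost 177 + fixed 244 = 421.
Compare {#4}: transport cost 333 + fixed 94 = 427.
All other subsets cost ≥ 418. Minimum total cost: 412.

412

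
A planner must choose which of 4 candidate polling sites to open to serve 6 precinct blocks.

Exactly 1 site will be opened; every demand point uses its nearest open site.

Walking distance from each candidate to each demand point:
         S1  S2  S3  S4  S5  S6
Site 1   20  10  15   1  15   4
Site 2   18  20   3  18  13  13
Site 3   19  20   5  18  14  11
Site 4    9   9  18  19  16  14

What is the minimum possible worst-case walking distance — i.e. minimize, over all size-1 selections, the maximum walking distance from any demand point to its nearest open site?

Open {Site 4}.
  Farthest demand point is S4 at walking distance 19 (to Site 4); all others are ≤ 19.
With {Site 1} the worst case is 20.
With {Site 2} the worst case is 20.
No size-1 selection achieves below 19.

19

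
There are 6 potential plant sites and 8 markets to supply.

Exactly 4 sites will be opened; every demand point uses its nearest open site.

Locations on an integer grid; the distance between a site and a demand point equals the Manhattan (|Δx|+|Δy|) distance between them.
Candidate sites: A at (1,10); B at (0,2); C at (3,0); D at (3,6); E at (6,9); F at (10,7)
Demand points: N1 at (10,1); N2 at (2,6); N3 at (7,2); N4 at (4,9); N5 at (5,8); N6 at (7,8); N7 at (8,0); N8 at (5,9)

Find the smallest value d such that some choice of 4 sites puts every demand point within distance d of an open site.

6

Open {A, B, C, F}.
  Farthest demand point is N1 at distance 6 (to F); all others are ≤ 6.
With {A, C, D, F} the worst case is 6.
With {A, C, E, F} the worst case is 6.
No size-4 selection achieves below 6.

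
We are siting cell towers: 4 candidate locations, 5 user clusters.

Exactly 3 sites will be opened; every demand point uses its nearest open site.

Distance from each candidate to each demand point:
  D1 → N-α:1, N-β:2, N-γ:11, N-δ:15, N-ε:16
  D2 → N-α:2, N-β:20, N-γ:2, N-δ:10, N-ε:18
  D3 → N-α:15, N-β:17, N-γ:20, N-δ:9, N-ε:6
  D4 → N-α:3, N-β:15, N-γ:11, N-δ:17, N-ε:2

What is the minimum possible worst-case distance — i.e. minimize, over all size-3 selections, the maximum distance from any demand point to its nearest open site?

9

Open {D1, D2, D3}.
  Farthest demand point is N-δ at distance 9 (to D3); all others are ≤ 9.
With {D1, D2, D4} the worst case is 10.
With {D1, D3, D4} the worst case is 11.
No size-3 selection achieves below 9.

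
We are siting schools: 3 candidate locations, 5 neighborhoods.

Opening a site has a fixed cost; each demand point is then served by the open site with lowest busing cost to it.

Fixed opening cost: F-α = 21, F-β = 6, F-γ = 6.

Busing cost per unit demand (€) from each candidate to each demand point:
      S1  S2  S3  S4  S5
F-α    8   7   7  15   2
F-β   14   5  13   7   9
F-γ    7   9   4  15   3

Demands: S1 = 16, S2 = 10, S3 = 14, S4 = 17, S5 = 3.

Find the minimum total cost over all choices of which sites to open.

358

Open {F-β, F-γ}: assign each demand point to its cheapest open site.
  S1→F-γ 16×7=112, S2→F-β 10×5=50, S3→F-γ 14×4=56, S4→F-β 17×7=119, S5→F-γ 3×3=9
  busing cost 346, fixed 12 → total 358.
Compare {F-α, F-β, F-γ}: busing cost 343 + fixed 33 = 376.
Compare {F-α, F-β}: busing cost 401 + fixed 27 = 428.
Compare {F-α, F-γ}: busing cost 499 + fixed 27 = 526.
All other subsets cost ≥ 376. Minimum total cost: 358.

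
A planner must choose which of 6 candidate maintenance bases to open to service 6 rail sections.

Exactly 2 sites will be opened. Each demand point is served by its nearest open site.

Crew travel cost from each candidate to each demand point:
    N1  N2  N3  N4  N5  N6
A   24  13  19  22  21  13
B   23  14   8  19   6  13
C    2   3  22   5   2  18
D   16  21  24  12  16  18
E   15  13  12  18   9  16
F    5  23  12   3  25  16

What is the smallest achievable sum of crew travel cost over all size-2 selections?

33

Open {B, C}.
  N1→C 2, N2→C 3, N3→B 8, N4→C 5, N5→C 2, N6→B 13  ⇒ total 33.
Compare {C, F}: total 38.
Compare {C, E}: total 40.
No size-2 selection does better; minimum is 33.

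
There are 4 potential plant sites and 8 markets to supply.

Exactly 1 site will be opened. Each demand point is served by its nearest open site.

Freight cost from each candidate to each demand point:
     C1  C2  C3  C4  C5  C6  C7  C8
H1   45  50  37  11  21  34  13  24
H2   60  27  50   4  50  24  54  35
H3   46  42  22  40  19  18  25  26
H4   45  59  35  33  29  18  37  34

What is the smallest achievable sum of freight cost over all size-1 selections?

235

Open {H1}.
  C1→H1 45, C2→H1 50, C3→H1 37, C4→H1 11, C5→H1 21, C6→H1 34, C7→H1 13, C8→H1 24  ⇒ total 235.
Compare {H3}: total 238.
Compare {H4}: total 290.
No size-1 selection does better; minimum is 235.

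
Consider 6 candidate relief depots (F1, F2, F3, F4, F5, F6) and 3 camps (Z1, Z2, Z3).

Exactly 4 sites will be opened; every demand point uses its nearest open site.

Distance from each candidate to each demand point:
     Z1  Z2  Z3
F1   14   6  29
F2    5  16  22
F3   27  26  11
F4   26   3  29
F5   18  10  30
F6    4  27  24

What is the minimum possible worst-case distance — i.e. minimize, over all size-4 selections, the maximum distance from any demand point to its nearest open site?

Open {F1, F2, F3, F4}.
  Farthest demand point is Z3 at distance 11 (to F3); all others are ≤ 11.
With {F1, F2, F3, F5} the worst case is 11.
With {F1, F2, F3, F6} the worst case is 11.
No size-4 selection achieves below 11.

11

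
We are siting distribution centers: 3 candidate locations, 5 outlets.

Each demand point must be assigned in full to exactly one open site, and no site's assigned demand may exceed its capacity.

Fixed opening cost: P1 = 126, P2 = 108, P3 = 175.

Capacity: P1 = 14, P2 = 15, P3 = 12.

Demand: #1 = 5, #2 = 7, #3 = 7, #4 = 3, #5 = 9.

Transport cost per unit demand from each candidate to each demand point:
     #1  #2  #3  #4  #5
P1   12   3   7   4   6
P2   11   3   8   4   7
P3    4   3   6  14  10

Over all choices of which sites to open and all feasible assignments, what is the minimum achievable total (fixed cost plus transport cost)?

Open {P1, P2, P3}; cheapest assignment that respects the capacities:
  P1 (cap 14, load 12): #4, #5 — cost 3×4 + 9×6 = 66
  P2 (cap 15, load 7): #2 — cost 7×3 = 21
  P3 (cap 12, load 12): #1, #3 — cost 5×4 + 7×6 = 62
  Shipping 149, fixed 409 → total 558.
  Any other capacity-feasible assignment to {P1, P2, P3} ships for at least 149.
Total demand is 31 and no other set of sites has combined capacity ≥ 31, so {P1, P2, P3} is the only feasible choice of open sites. Minimum: 558.

558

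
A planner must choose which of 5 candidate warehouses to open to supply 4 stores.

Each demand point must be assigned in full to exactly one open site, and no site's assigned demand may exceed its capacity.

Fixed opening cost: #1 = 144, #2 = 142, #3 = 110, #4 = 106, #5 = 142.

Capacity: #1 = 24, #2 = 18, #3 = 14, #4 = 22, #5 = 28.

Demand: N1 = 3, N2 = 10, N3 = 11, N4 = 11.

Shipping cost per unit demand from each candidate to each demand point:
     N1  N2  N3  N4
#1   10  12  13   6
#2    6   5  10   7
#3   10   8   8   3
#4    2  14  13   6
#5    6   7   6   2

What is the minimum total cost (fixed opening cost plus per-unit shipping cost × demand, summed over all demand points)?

438

Open {#3, #5}; cheapest assignment that respects the capacities:
  #3 (cap 14, load 10): N2 — cost 10×8 = 80
  #5 (cap 28, load 25): N1, N3, N4 — cost 3×6 + 11×6 + 11×2 = 106
  Shipping 186, fixed 252 → total 438.
  Any other capacity-feasible assignment to {#3, #5} ships for at least 186.
Compare {#2, #5}: its best feasible assignment gives total 440.
Compare {#4, #5}: its best feasible assignment gives total 456.
Every other set of open sites that can feasibly serve all demand totals ≥ 440 even under its best assignment. Minimum: 438.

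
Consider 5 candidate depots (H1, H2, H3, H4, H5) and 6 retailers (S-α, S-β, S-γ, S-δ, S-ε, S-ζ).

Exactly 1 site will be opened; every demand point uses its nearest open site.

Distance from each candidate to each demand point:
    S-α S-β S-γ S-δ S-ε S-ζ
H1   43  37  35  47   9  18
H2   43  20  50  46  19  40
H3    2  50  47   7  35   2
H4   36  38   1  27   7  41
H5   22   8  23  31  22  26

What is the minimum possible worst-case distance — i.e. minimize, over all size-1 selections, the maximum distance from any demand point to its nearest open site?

Open {H5}.
  Farthest demand point is S-δ at distance 31 (to H5); all others are ≤ 31.
With {H4} the worst case is 41.
With {H1} the worst case is 47.
No size-1 selection achieves below 31.

31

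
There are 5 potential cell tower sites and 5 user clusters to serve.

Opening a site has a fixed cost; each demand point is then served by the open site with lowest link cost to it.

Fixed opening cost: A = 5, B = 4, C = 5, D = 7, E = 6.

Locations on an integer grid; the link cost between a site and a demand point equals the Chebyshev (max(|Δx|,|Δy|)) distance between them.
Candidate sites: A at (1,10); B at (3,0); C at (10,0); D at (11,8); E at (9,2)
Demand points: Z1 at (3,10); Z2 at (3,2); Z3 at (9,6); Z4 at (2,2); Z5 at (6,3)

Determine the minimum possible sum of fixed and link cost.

24

Open {A, B}: assign each demand point to its cheapest open site.
  Z1→A 2, Z2→B 2, Z3→B 6, Z4→B 2, Z5→B 3
  link cost 15, fixed 9 → total 24.
Compare {B}: link cost 23 + fixed 4 = 27.
Compare {A, B, D}: link cost 11 + fixed 16 = 27.
Compare {B, D}: link cost 17 + fixed 11 = 28.
All other subsets cost ≥ 27. Minimum total cost: 24.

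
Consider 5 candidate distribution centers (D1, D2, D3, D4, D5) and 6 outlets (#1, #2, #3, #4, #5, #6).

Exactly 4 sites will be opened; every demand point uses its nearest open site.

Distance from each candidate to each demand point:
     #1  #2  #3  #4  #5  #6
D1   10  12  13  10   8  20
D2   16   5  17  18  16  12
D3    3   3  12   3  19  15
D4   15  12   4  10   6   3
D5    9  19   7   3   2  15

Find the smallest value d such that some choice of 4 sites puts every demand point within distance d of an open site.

4

Open {D1, D3, D4, D5}.
  Farthest demand point is #3 at distance 4 (to D4); all others are ≤ 4.
With {D2, D3, D4, D5} the worst case is 4.
With {D1, D2, D3, D4} the worst case is 6.
No size-4 selection achieves below 4.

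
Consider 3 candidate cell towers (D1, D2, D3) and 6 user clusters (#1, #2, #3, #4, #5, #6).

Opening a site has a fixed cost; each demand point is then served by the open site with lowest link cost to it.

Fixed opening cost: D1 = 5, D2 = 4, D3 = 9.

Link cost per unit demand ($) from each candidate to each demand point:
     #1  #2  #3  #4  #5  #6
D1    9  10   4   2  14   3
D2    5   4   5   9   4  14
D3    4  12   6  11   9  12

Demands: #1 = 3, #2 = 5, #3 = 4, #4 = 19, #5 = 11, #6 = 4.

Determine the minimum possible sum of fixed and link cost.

154

Open {D1, D2}: assign each demand point to its cheapest open site.
  #1→D2 3×5=15, #2→D2 5×4=20, #3→D1 4×4=16, #4→D1 19×2=38, #5→D2 11×4=44, #6→D1 4×3=12
  link cost 145, fixed 9 → total 154.
Compare {D1, D2, D3}: link cost 142 + fixed 18 = 160.
Compare {D1, D3}: link cost 227 + fixed 14 = 241.
Compare {D1}: link cost 297 + fixed 5 = 302.
All other subsets cost ≥ 160. Minimum total cost: 154.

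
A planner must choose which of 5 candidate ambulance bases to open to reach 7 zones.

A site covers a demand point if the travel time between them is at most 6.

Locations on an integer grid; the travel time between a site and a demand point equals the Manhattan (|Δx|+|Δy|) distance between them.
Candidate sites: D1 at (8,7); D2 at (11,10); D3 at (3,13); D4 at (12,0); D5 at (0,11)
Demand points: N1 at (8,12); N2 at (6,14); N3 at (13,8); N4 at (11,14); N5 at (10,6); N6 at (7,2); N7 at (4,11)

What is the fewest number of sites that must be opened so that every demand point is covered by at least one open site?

3

Coverage sets (demand points within 6 of each site):
  D1: {N1, N3, N5, N6}
  D2: {N1, N3, N4, N5}
  D3: {N1, N2, N7}
  D4: {}
  D5: {N7}
No 2 sites suffice: every size-2 union leaves at least one demand point uncovered.
But {D1, D2, D3} covers everything, so the minimum is 3.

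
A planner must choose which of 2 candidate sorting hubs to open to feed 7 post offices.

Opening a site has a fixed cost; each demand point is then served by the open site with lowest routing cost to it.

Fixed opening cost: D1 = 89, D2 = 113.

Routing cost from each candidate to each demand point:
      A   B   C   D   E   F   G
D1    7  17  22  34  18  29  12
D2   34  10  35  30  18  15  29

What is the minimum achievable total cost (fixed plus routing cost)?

228

Open {D1}: assign each demand point to its cheapest open site.
  A→D1 7, B→D1 17, C→D1 22, D→D1 34, E→D1 18, F→D1 29, G→D1 12
  routing cost 139, fixed 89 → total 228.
Compare {D2}: routing cost 171 + fixed 113 = 284.
Compare {D1, D2}: routing cost 114 + fixed 202 = 316.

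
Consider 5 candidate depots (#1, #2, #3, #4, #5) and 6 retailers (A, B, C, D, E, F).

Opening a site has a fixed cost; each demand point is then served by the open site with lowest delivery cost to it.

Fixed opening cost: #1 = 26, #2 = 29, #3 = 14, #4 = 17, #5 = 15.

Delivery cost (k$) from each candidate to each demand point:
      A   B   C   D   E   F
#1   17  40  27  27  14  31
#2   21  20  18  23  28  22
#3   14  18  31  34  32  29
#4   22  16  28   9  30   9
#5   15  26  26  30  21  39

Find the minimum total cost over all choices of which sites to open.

128

Open {#4, #5}: assign each demand point to its cheapest open site.
  A→#5 15, B→#4 16, C→#5 26, D→#4 9, E→#5 21, F→#4 9
  delivery cost 96, fixed 32 → total 128.
Compare {#4}: delivery cost 114 + fixed 17 = 131.
Compare {#1, #4}: delivery cost 92 + fixed 43 = 135.
Compare {#3, #4}: delivery cost 106 + fixed 31 = 137.
All other subsets cost ≥ 131. Minimum total cost: 128.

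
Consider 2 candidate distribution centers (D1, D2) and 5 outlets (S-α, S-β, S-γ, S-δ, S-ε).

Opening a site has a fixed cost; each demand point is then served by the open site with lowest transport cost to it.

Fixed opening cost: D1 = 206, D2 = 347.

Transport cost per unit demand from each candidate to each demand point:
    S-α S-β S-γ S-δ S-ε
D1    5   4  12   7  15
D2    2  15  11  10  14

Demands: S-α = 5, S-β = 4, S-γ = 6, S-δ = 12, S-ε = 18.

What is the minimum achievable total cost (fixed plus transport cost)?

Open {D1}: assign each demand point to its cheapest open site.
  S-α→D1 5×5=25, S-β→D1 4×4=16, S-γ→D1 6×12=72, S-δ→D1 12×7=84, S-ε→D1 18×15=270
  transport cost 467, fixed 206 → total 673.
Compare {D2}: transport cost 508 + fixed 347 = 855.
Compare {D1, D2}: transport cost 428 + fixed 553 = 981.

673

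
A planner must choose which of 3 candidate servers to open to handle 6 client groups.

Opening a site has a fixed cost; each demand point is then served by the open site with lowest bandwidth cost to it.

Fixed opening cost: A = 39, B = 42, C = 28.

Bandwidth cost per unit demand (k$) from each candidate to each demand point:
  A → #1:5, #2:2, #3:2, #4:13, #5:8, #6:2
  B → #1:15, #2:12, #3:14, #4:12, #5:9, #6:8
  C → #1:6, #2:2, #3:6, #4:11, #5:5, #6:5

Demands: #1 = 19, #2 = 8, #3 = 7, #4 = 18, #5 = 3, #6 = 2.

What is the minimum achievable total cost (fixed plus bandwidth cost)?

Open {A, C}: assign each demand point to its cheapest open site.
  #1→A 19×5=95, #2→A 8×2=16, #3→A 7×2=14, #4→C 18×11=198, #5→C 3×5=15, #6→A 2×2=4
  bandwidth cost 342, fixed 67 → total 409.
Compare {C}: bandwidth cost 395 + fixed 28 = 423.
Compare {A}: bandwidth cost 387 + fixed 39 = 426.
Compare {A, B}: bandwidth cost 369 + fixed 81 = 450.
All other subsets cost ≥ 423. Minimum total cost: 409.

409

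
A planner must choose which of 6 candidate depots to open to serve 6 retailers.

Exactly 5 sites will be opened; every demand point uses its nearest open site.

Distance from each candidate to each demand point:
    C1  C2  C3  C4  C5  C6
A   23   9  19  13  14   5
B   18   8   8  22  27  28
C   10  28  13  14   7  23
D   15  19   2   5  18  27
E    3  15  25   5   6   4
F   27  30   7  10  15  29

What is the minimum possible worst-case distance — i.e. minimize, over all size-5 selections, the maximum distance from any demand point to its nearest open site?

Open {A, B, C, D, E}.
  Farthest demand point is C2 at distance 8 (to B); all others are ≤ 8.
With {A, B, C, E, F} the worst case is 8.
With {A, B, D, E, F} the worst case is 8.
No size-5 selection achieves below 8.

8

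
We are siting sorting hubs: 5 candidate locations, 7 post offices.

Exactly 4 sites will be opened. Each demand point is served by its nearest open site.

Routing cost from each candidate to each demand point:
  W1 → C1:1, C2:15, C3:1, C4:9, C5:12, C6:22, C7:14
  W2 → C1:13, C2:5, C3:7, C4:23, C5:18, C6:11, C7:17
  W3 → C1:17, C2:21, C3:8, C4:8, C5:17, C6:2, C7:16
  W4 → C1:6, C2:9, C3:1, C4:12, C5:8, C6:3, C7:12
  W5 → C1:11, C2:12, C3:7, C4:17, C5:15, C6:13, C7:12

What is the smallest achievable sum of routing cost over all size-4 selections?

37

Open {W1, W2, W3, W4}.
  C1→W1 1, C2→W2 5, C3→W1 1, C4→W3 8, C5→W4 8, C6→W3 2, C7→W4 12  ⇒ total 37.
Compare {W1, W2, W4, W5}: total 39.
Compare {W1, W2, W3, W5}: total 41.
No size-4 selection does better; minimum is 37.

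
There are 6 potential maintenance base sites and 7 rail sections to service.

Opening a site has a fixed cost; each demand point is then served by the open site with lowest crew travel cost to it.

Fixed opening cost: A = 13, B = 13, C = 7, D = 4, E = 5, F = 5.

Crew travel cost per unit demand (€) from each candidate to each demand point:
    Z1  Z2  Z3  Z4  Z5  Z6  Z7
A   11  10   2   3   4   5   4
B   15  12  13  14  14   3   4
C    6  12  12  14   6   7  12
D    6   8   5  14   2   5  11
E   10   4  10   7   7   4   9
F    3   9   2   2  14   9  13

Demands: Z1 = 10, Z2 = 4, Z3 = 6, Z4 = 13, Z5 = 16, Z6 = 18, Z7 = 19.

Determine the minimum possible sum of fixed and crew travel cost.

Open {B, D, E, F}: assign each demand point to its cheapest open site.
  Z1→F 10×3=30, Z2→E 4×4=16, Z3→F 6×2=12, Z4→F 13×2=26, Z5→D 16×2=32, Z6→B 18×3=54, Z7→B 19×4=76
  crew travel cost 246, fixed 27 → total 273.
Compare {B, C, D, E, F}: crew travel cost 246 + fixed 34 = 280.
Compare {B, D, F}: crew travel cost 262 + fixed 22 = 284.
Compare {A, B, D, E, F}: crew travel cost 246 + fixed 40 = 286.
All other subsets cost ≥ 280. Minimum total cost: 273.

273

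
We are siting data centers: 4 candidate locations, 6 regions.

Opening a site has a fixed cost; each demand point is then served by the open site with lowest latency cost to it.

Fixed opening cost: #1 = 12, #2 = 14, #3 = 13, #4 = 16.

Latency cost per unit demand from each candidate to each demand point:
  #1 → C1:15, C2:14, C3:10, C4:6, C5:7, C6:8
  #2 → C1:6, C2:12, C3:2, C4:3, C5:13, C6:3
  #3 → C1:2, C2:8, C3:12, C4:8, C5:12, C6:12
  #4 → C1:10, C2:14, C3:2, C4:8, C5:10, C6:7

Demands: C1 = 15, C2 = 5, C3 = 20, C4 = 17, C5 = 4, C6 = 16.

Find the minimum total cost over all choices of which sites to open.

276

Open {#1, #2, #3}: assign each demand point to its cheapest open site.
  C1→#3 15×2=30, C2→#3 5×8=40, C3→#2 20×2=40, C4→#2 17×3=51, C5→#1 4×7=28, C6→#2 16×3=48
  latency cost 237, fixed 39 → total 276.
Compare {#2, #3}: latency cost 257 + fixed 27 = 284.
Compare {#2, #3, #4}: latency cost 249 + fixed 43 = 292.
Compare {#1, #2, #3, #4}: latency cost 237 + fixed 55 = 292.
All other subsets cost ≥ 284. Minimum total cost: 276.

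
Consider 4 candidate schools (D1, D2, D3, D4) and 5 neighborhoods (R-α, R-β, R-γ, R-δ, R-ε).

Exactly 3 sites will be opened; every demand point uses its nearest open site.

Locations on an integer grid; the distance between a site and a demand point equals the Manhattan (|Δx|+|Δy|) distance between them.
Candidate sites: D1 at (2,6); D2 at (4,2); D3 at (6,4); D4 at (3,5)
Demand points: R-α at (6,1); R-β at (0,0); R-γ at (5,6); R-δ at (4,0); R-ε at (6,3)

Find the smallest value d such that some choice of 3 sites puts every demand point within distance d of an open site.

Open {D1, D2, D3}.
  Farthest demand point is R-β at distance 6 (to D2); all others are ≤ 6.
With {D1, D2, D4} the worst case is 6.
With {D2, D3, D4} the worst case is 6.
No size-3 selection achieves below 6.

6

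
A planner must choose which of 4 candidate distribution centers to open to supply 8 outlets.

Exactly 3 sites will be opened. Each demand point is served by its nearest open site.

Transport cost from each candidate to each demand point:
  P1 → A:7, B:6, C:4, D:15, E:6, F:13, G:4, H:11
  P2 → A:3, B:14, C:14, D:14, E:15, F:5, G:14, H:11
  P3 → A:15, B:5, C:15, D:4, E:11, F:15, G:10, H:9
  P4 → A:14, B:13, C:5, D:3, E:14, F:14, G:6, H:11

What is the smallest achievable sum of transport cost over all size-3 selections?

40

Open {P1, P2, P3}.
  A→P2 3, B→P3 5, C→P1 4, D→P3 4, E→P1 6, F→P2 5, G→P1 4, H→P3 9  ⇒ total 40.
Compare {P1, P2, P4}: total 42.
Compare {P2, P3, P4}: total 47.
No size-3 selection does better; minimum is 40.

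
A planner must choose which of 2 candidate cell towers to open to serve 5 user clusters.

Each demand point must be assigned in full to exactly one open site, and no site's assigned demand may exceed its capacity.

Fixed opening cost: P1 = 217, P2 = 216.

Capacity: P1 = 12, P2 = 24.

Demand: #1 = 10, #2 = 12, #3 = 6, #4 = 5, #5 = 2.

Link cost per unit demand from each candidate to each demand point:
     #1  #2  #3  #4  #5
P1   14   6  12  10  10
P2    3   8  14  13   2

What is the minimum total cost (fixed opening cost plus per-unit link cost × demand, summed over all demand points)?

685

Open {P1, P2}; cheapest assignment that respects the capacities:
  P1 (cap 12, load 11): #3, #4 — cost 6×12 + 5×10 = 122
  P2 (cap 24, load 24): #1, #2, #5 — cost 10×3 + 12×8 + 2×2 = 130
  Shipping 252, fixed 433 → total 685.
  Any other capacity-feasible assignment to {P1, P2} ships for at least 252.
Total demand is 35 and no other set of sites has combined capacity ≥ 35, so {P1, P2} is the only feasible choice of open sites. Minimum: 685.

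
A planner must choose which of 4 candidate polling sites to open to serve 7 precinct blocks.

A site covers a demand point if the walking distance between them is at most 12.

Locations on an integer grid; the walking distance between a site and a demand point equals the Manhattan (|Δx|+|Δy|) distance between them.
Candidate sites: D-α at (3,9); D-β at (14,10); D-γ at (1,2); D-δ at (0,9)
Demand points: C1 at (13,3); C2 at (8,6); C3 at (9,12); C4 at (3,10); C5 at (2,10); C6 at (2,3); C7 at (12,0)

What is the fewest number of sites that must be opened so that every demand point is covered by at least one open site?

Coverage sets (demand points within 12 of each site):
  D-α: {C2, C3, C4, C5, C6}
  D-β: {C1, C2, C3, C4, C5, C7}
  D-γ: {C2, C4, C5, C6}
  D-δ: {C2, C3, C4, C5, C6}
No single site covers all 7 demand points.
But {D-α, D-β} covers everything, so the minimum is 2.

2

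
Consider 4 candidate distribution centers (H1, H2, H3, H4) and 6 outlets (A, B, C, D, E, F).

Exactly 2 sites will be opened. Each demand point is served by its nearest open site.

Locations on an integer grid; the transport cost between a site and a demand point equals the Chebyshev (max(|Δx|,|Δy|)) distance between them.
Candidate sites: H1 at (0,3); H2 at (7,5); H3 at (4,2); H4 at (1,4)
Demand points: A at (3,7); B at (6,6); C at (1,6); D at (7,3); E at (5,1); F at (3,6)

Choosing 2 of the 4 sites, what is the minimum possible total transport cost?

14

Open {H2, H4}.
  A→H4 3, B→H2 1, C→H4 2, D→H2 2, E→H2 4, F→H4 2  ⇒ total 14.
Compare {H3, H4}: total 15.
Compare {H2, H3}: total 16.
No size-2 selection does better; minimum is 14.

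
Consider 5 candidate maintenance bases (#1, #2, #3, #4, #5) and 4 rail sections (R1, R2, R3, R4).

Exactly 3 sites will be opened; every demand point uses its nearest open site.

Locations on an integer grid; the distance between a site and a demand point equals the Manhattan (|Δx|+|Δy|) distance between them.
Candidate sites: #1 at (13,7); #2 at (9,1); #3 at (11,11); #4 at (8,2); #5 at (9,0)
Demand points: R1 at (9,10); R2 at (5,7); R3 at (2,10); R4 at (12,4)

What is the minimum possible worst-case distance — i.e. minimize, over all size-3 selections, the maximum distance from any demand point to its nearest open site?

Open {#1, #2, #3}.
  Farthest demand point is R3 at distance 10 (to #3); all others are ≤ 10.
With {#1, #3, #4} the worst case is 10.
With {#1, #3, #5} the worst case is 10.
No size-3 selection achieves below 10.

10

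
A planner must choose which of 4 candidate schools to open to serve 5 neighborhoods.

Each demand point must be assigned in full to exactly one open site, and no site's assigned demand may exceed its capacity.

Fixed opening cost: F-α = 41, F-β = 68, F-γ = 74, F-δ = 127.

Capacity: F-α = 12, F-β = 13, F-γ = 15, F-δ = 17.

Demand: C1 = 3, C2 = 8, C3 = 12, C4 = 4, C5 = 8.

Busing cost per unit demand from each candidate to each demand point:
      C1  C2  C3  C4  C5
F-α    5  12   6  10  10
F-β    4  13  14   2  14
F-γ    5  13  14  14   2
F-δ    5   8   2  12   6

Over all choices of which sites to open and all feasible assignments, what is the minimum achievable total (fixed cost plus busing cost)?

Open {F-α, F-β, F-γ}; cheapest assignment that respects the capacities:
  F-α (cap 12, load 12): C3 — cost 12×6 = 72
  F-β (cap 13, load 12): C2, C4 — cost 8×13 + 4×2 = 112
  F-γ (cap 15, load 11): C1, C5 — cost 3×5 + 8×2 = 31
  Shipping 215, fixed 183 → total 398.
  Any other capacity-feasible assignment to {F-α, F-β, F-γ} ships for at least 215.
Compare {F-α, F-γ, F-δ}: its best feasible assignment gives total 433.
Compare {F-β, F-γ, F-δ}: its best feasible assignment gives total 436.
Every other set of open sites that can feasibly serve all demand totals ≥ 433 even under its best assignment. Minimum: 398.

398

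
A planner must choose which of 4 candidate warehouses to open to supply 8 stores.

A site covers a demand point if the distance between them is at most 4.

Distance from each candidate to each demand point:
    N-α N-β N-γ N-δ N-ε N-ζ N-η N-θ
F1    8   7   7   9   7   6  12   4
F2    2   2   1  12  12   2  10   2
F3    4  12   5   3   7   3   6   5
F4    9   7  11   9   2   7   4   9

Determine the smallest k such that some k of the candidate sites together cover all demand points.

3

Coverage sets (demand points within 4 of each site):
  F1: {N-θ}
  F2: {N-α, N-β, N-γ, N-ζ, N-θ}
  F3: {N-α, N-δ, N-ζ}
  F4: {N-ε, N-η}
No 2 sites suffice: every size-2 union leaves at least one demand point uncovered.
But {F2, F3, F4} covers everything, so the minimum is 3.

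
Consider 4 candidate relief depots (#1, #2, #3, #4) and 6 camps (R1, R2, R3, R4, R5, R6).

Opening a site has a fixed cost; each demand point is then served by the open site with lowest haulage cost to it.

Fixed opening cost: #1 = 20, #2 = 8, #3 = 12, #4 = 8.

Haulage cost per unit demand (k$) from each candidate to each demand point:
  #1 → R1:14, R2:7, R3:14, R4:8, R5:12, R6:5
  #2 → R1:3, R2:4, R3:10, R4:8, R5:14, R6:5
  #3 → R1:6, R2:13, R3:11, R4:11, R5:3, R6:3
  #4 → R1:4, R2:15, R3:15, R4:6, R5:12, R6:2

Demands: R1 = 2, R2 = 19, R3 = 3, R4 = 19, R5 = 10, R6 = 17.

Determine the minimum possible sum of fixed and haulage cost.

318

Open {#2, #3, #4}: assign each demand point to its cheapest open site.
  R1→#2 2×3=6, R2→#2 19×4=76, R3→#2 3×10=30, R4→#4 19×6=114, R5→#3 10×3=30, R6→#4 17×2=34
  haulage cost 290, fixed 28 → total 318.
Compare {#1, #2, #3, #4}: haulage cost 290 + fixed 48 = 338.
Compare {#2, #3}: haulage cost 345 + fixed 20 = 365.
Compare {#1, #2, #3}: haulage cost 345 + fixed 40 = 385.
All other subsets cost ≥ 338. Minimum total cost: 318.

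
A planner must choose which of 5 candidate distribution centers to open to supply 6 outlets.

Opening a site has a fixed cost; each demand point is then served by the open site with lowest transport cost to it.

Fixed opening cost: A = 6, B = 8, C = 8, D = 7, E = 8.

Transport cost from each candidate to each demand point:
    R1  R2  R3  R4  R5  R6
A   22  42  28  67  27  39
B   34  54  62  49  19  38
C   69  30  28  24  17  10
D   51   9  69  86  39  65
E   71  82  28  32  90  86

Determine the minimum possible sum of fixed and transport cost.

131

Open {A, C, D}: assign each demand point to its cheapest open site.
  R1→A 22, R2→D 9, R3→A 28, R4→C 24, R5→C 17, R6→C 10
  transport cost 110, fixed 21 → total 131.
Compare {A, B, C, D}: transport cost 110 + fixed 29 = 139.
Compare {A, C, D, E}: transport cost 110 + fixed 29 = 139.
Compare {A, C}: transport cost 131 + fixed 14 = 145.
All other subsets cost ≥ 139. Minimum total cost: 131.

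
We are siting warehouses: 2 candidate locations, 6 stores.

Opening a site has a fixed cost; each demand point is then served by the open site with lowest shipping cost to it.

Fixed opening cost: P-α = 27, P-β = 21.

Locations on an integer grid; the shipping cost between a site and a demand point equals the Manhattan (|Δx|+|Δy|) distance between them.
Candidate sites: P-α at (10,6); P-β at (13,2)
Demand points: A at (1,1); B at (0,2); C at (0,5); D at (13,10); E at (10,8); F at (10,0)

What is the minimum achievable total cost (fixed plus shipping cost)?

81

Open {P-α}: assign each demand point to its cheapest open site.
  A→P-α 14, B→P-α 14, C→P-α 11, D→P-α 7, E→P-α 2, F→P-α 6
  shipping cost 54, fixed 27 → total 81.
Compare {P-β}: shipping cost 64 + fixed 21 = 85.
Compare {P-α, P-β}: shipping cost 51 + fixed 48 = 99.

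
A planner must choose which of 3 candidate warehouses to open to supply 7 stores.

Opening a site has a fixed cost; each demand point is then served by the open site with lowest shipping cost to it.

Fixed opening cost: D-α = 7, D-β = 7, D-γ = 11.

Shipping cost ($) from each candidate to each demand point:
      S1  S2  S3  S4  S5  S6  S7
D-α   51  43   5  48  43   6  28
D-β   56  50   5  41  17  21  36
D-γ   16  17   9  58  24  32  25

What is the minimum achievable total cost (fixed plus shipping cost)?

Open {D-α, D-β, D-γ}: assign each demand point to its cheapest open site.
  S1→D-γ 16, S2→D-γ 17, S3→D-α 5, S4→D-β 41, S5→D-β 17, S6→D-α 6, S7→D-γ 25
  shipping cost 127, fixed 25 → total 152.
Compare {D-α, D-γ}: shipping cost 141 + fixed 18 = 159.
Compare {D-β, D-γ}: shipping cost 142 + fixed 18 = 160.
Compare {D-γ}: shipping cost 181 + fixed 11 = 192.
All other subsets cost ≥ 159. Minimum total cost: 152.

152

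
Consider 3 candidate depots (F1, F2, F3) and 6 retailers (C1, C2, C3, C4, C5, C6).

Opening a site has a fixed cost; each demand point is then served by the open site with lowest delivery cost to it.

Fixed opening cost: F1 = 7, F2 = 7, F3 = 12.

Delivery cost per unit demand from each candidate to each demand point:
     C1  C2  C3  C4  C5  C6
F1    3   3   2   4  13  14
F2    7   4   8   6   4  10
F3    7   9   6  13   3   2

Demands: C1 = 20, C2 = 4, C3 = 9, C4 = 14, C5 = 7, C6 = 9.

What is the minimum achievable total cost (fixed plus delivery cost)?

204

Open {F1, F3}: assign each demand point to its cheapest open site.
  C1→F1 20×3=60, C2→F1 4×3=12, C3→F1 9×2=18, C4→F1 14×4=56, C5→F3 7×3=21, C6→F3 9×2=18
  delivery cost 185, fixed 19 → total 204.
Compare {F1, F2, F3}: delivery cost 185 + fixed 26 = 211.
Compare {F1, F2}: delivery cost 264 + fixed 14 = 278.
Compare {F2, F3}: delivery cost 333 + fixed 19 = 352.
All other subsets cost ≥ 211. Minimum total cost: 204.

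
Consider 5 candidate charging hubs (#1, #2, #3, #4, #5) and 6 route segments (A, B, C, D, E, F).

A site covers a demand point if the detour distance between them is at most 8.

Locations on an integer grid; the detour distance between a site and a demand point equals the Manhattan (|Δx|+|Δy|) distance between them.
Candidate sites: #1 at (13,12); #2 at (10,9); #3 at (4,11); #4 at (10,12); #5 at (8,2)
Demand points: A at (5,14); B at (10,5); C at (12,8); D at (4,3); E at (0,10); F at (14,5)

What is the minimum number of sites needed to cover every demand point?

Coverage sets (demand points within 8 of each site):
  #1: {C, F}
  #2: {B, C, F}
  #3: {A, D, E}
  #4: {A, B, C}
  #5: {B, D}
No single site covers all 6 demand points.
But {#2, #3} covers everything, so the minimum is 2.

2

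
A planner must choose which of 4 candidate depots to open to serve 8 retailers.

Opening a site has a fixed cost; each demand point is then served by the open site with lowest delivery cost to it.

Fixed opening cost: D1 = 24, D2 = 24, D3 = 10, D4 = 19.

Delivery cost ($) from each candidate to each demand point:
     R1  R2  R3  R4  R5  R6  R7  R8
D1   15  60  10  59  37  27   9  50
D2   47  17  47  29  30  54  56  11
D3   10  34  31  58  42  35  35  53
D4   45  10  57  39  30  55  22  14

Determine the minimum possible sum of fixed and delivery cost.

196

Open {D1, D2}: assign each demand point to its cheapest open site.
  R1→D1 15, R2→D2 17, R3→D1 10, R4→D2 29, R5→D2 30, R6→D1 27, R7→D1 9, R8→D2 11
  delivery cost 148, fixed 48 → total 196.
Compare {D1, D4}: delivery cost 154 + fixed 43 = 197.
Compare {D1, D2, D3}: delivery cost 143 + fixed 58 = 201.
Compare {D1, D3, D4}: delivery cost 149 + fixed 53 = 202.
All other subsets cost ≥ 197. Minimum total cost: 196.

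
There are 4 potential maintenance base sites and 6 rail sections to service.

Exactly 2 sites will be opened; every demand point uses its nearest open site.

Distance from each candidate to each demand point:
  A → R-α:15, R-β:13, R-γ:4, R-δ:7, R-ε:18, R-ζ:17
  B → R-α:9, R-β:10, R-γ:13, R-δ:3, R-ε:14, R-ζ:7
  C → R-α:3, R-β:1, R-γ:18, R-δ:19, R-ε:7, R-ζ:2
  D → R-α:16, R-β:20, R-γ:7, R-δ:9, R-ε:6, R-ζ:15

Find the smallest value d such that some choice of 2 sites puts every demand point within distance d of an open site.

Open {A, C}.
  Farthest demand point is R-δ at distance 7 (to A); all others are ≤ 7.
With {C, D} the worst case is 9.
With {B, D} the worst case is 10.
No size-2 selection achieves below 7.

7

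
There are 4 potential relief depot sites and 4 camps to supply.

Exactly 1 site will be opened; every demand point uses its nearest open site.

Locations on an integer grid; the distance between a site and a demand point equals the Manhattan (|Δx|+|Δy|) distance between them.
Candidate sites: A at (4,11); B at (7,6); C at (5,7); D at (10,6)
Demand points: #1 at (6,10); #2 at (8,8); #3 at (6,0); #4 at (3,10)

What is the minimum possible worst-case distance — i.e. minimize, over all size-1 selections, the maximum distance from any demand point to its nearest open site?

8

Open {B}.
  Farthest demand point is #4 at distance 8 (to B); all others are ≤ 8.
With {C} the worst case is 8.
With {D} the worst case is 11.
No size-1 selection achieves below 8.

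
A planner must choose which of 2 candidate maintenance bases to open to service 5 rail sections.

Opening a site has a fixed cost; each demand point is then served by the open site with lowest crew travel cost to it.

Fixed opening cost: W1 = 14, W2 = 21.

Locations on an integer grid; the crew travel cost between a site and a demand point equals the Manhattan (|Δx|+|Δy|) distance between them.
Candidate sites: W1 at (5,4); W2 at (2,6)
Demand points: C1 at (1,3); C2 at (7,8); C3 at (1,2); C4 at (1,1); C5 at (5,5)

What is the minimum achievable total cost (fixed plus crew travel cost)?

Open {W1}: assign each demand point to its cheapest open site.
  C1→W1 5, C2→W1 6, C3→W1 6, C4→W1 7, C5→W1 1
  crew travel cost 25, fixed 14 → total 39.
Compare {W2}: crew travel cost 26 + fixed 21 = 47.
Compare {W1, W2}: crew travel cost 22 + fixed 35 = 57.

39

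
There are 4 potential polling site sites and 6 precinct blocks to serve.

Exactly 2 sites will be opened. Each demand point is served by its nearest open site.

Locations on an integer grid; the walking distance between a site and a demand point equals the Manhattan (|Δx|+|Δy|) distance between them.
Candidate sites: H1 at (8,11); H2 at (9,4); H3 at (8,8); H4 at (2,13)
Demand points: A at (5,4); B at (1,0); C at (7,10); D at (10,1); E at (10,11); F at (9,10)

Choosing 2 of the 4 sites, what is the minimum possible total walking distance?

26

Open {H1, H2}.
  A→H2 4, B→H2 12, C→H1 2, D→H2 4, E→H1 2, F→H1 2  ⇒ total 26.
Compare {H2, H3}: total 31.
Compare {H1, H3}: total 37.
No size-2 selection does better; minimum is 26.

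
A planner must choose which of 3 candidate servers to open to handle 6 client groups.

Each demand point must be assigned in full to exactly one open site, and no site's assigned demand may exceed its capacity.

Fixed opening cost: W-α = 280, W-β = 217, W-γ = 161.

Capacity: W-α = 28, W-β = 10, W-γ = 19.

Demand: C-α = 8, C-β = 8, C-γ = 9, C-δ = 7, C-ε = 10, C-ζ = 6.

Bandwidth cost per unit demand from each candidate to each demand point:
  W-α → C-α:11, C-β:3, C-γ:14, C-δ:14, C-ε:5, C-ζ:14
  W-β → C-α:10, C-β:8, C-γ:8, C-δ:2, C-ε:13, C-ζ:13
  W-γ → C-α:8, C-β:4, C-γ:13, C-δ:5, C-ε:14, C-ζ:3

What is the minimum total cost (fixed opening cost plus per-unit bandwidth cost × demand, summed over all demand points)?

Open {W-α, W-β, W-γ}; cheapest assignment that respects the capacities:
  W-α (cap 28, load 26): C-α, C-β, C-ε — cost 8×11 + 8×3 + 10×5 = 162
  W-β (cap 10, load 9): C-γ — cost 9×8 = 72
  W-γ (cap 19, load 13): C-δ, C-ζ — cost 7×5 + 6×3 = 53
  Shipping 287, fixed 658 → total 945.
  Any other capacity-feasible assignment to {W-α, W-β, W-γ} ships for at least 287.
Total demand is 48 and no other set of sites has combined capacity ≥ 48, so {W-α, W-β, W-γ} is the only feasible choice of open sites. Minimum: 945.

945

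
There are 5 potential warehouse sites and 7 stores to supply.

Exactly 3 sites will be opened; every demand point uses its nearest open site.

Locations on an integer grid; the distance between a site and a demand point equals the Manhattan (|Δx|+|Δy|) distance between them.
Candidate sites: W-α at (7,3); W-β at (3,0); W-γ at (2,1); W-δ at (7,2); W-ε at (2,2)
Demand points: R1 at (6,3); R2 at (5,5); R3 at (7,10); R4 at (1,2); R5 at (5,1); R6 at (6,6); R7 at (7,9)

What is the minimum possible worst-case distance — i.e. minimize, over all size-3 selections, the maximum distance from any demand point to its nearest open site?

Open {W-α, W-β, W-γ}.
  Farthest demand point is R3 at distance 7 (to W-α); all others are ≤ 7.
With {W-α, W-β, W-δ} the worst case is 7.
With {W-α, W-β, W-ε} the worst case is 7.
No size-3 selection achieves below 7.

7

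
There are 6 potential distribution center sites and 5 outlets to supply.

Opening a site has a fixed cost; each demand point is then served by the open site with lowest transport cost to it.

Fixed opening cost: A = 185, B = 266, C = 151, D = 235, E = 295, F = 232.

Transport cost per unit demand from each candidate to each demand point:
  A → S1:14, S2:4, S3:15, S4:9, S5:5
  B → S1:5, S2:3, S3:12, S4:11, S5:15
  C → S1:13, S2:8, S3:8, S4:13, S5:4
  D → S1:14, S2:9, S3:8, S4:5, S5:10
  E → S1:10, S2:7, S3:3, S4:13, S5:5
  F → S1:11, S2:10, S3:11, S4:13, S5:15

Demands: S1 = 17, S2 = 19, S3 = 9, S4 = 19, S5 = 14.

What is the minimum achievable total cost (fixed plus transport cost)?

Open {A}: assign each demand point to its cheapest open site.
  S1→A 17×14=238, S2→A 19×4=76, S3→A 9×15=135, S4→A 19×9=171, S5→A 14×5=70
  transport cost 690, fixed 185 → total 875.
Compare {B, C}: transport cost 479 + fixed 417 = 896.
Compare {C}: transport cost 748 + fixed 151 = 899.
Compare {A, C}: transport cost 596 + fixed 336 = 932.
All other subsets cost ≥ 896. Minimum total cost: 875.

875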